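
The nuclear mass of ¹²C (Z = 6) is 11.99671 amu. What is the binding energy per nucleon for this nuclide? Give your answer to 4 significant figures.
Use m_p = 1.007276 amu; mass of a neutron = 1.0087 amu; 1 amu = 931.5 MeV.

7.696 MeV/nucleon

With 6 protons and 6 neutrons (A = 12):
Σm = 6·m_p + 6·m_n = 6.043656 + 6.0522 = 12.095856 amu
The mass defect is 12.095856 − 11.99671 = 0.099146 amu.
Binding energy = Δm·c² = 0.099146 × 931.5 MeV/amu = 92.3545 MeV
Per nucleon: 92.3545 / 12 = 7.696 MeV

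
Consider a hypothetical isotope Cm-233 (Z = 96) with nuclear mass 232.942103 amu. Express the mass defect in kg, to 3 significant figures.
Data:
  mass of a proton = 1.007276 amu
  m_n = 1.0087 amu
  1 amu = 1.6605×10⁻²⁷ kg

Z = 96, so N = A − Z = 233 − 96 = 137.
Total constituent mass: 96 × 1.007276 + 137 × 1.0087 = 234.890396 amu
The mass defect is 234.890396 − 232.942103 = 1.948293 amu.
In SI units: 1.948293 amu × 1.6605×10⁻²⁷ kg/amu = 3.2351e-27 kg

3.24e-27 kg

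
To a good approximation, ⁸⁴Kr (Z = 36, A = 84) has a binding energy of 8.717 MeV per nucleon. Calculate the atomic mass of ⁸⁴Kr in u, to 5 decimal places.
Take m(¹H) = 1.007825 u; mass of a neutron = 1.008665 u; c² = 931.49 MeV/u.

Total binding energy = 84 × 8.717 = 732.228 MeV
Mass defect = 732.228 MeV / (931.49 MeV/u) = 0.7860825 u
Constituent mass = 36(1.007825) + 48(1.008665) = 84.697620 u
Atomic mass = 84.697620 − 0.7860825 = 83.9115375 u ≈ 83.91154 u (to 5 decimal places)

83.91154 u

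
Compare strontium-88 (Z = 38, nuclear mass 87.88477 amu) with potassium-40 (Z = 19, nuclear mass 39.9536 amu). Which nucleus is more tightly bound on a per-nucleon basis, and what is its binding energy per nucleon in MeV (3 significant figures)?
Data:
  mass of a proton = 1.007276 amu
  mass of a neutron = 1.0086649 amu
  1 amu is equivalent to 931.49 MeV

strontium-88; 8.73 MeV/nucleon

strontium-88: Σm = 38(1.007276) + 50(1.0086649) = 88.7097330 amu; Δm = 0.8249630 amu; E_B = 768.44 MeV; E_B/A = 8.732 MeV
potassium-40: Σm = 19(1.007276) + 21(1.0086649) = 40.3202069 amu; Δm = 0.3666069 amu; E_B = 341.49 MeV; E_B/A = 8.537 MeV
strontium-88 has the higher binding energy per nucleon, so it is the more tightly bound nucleus.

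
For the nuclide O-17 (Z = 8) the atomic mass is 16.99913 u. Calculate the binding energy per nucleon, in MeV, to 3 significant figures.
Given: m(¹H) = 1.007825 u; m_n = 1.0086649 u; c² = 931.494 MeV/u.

7.75 MeV/nucleon

Total constituent mass: 8 × 1.007825 + 9 × 1.0086649 = 17.1405841 u
Δm = 17.1405841 − 16.99913 = 0.1414541 u
Converting to energy: 0.1414541 u × 931.494 MeV/u = 131.764 MeV
Per nucleon: 131.764 / 17 = 7.751 MeV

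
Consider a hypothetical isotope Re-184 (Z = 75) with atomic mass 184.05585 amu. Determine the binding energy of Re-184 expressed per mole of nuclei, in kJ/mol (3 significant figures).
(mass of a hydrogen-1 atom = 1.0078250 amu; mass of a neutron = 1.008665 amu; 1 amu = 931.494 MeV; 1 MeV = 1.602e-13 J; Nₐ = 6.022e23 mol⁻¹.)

1.33e+11 kJ/mol

The nucleus contains 75 protons and 184 − 75 = 109 neutrons.
Mass of separated nucleons = 75(1.0078250) + 109(1.008665) = 75.5868750 + 109.944485 = 185.5313600 amu
The mass defect is 185.5313600 − 184.05585 = 1.4755100 amu.
E_B = 1.4755100 × 931.494 = 1374.43 MeV
Per nucleus in joules: 1374.43 MeV × 1.602e-13 J/MeV = 2.2018e-10 J
Per mole: 2.2018e-10 J × 6.022e23 mol⁻¹ = 1.3259e+14 J/mol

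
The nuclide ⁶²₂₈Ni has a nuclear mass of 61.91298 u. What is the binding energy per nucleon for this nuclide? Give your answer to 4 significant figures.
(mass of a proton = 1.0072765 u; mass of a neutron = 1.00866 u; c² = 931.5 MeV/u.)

Total constituent mass: 28 × 1.0072765 + 34 × 1.00866 = 62.4981820 u
Δm = 62.4981820 − 61.91298 = 0.5852020 u
E_B = 0.5852020 × 931.5 = 545.116 MeV
BE/A = 545.116 MeV / 62 = 8.792 MeV/nucleon

8.792 MeV/nucleon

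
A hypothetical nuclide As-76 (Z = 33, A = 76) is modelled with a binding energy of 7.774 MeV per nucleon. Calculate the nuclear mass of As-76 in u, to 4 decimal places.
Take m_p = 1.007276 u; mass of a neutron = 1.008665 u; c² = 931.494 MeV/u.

75.9784 u

Total binding energy = 76 × 7.774 = 590.824 MeV
Mass defect = 590.824 MeV / (931.494 MeV/u) = 0.634276 u
Constituent mass = 33(1.007276) + 43(1.008665) = 76.612703 u
Nuclear mass = 76.612703 − 0.634276 = 75.978427 u ≈ 75.9784 u (to 4 decimal places)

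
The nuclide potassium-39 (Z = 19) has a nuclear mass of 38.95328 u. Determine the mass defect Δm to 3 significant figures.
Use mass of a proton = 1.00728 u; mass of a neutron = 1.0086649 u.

Z = 19, so N = A − Z = 39 − 19 = 20.
Σm = 19·m_p + 20·m_n = 19.13832 + 20.1732980 = 39.3116180 u
Mass defect Δm = 39.3116180 − 38.95328 = 0.3583380 u

0.358 u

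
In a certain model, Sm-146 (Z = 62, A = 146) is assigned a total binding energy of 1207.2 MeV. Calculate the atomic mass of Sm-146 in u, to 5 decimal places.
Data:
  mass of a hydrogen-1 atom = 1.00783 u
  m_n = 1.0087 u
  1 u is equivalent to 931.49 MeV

145.92027 u

Mass defect = 1207.2 MeV / (931.49 MeV/u) = 1.2959881 u
Constituent mass = 62(1.00783) + 84(1.0087) = 147.21626 u
Atomic mass = 147.21626 − 1.2959881 = 145.9202719 u ≈ 145.92027 u (to 5 decimal places)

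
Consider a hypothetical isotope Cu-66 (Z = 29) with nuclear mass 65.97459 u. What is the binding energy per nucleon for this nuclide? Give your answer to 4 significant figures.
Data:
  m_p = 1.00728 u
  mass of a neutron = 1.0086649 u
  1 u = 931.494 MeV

7.863 MeV/nucleon

Total constituent mass: 29 × 1.00728 + 37 × 1.0086649 = 66.5317213 u
The mass defect is 66.5317213 − 65.97459 = 0.5571313 u.
Converting to energy: 0.5571313 u × 931.494 MeV/u = 518.964 MeV
Per nucleon: 518.964 / 66 = 7.863 MeV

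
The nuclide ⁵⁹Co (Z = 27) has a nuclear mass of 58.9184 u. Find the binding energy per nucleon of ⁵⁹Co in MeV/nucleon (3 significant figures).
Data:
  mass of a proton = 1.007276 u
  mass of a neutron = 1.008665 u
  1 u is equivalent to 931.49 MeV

8.77 MeV/nucleon

Mass of separated nucleons = 27(1.007276) + 32(1.008665) = 27.196452 + 32.277280 = 59.473732 u
Δm = 59.473732 − 58.9184 = 0.555332 u
Binding energy = Δm·c² = 0.555332 × 931.49 MeV/u = 517.286 MeV
BE/A = 517.286 MeV / 59 = 8.768 MeV/nucleon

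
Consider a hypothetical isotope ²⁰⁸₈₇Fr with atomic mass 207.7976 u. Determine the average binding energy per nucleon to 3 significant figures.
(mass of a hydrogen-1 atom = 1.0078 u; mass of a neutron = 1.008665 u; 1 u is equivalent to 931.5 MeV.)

The nucleus contains 87 protons and 208 − 87 = 121 neutrons.
Σm = 87·m(¹H) + 121·m_n = 87.6786 + 122.048465 = 209.727065 u
The mass defect is 209.727065 − 207.7976 = 1.929465 u.
Converting to energy: 1.929465 u × 931.5 MeV/u = 1797.30 MeV
BE/A = 1797.30 MeV / 208 = 8.641 MeV/nucleon

8.64 MeV/nucleon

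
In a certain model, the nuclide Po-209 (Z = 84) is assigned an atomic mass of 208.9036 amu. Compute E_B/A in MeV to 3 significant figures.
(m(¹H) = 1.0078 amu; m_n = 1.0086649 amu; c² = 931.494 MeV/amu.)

8.18 MeV/nucleon

Total constituent mass: 84 × 1.0078 + 125 × 1.0086649 = 210.7383125 amu
The mass defect is 210.7383125 − 208.9036 = 1.8347125 amu.
Binding energy = Δm·c² = 1.8347125 × 931.494 MeV/amu = 1709.02 MeV
BE/A = 1709.02 MeV / 209 = 8.177 MeV/nucleon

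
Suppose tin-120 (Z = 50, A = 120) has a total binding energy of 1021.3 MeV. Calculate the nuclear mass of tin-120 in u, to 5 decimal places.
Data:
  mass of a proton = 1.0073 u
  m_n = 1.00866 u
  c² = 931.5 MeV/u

119.87480 u

Mass defect = 1021.3 MeV / (931.5 MeV/u) = 1.0964037 u
Constituent mass = 50(1.0073) + 70(1.00866) = 120.97120 u
Nuclear mass = 120.97120 − 1.0964037 = 119.8747963 u ≈ 119.87480 u (to 5 decimal places)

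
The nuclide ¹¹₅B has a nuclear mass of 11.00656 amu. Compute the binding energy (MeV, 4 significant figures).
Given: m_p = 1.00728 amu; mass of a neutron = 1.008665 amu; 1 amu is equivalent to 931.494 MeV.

76.22 MeV

The nucleus contains 5 protons and 11 − 5 = 6 neutrons.
Total constituent mass: 5 × 1.00728 + 6 × 1.008665 = 11.088390 amu
Δm = 11.088390 − 11.00656 = 0.081830 amu
Converting to energy: 0.081830 amu × 931.494 MeV/amu = 76.2242 MeV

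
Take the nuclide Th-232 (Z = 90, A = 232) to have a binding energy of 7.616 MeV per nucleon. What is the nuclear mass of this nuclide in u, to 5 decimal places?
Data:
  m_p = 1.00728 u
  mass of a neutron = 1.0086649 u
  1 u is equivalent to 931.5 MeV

Total binding energy = 232 × 7.616 = 1766.912 MeV
Mass defect = 1766.912 MeV / (931.5 MeV/u) = 1.8968459 u
Constituent mass = 90(1.00728) + 142(1.0086649) = 233.8856158 u
Nuclear mass = 233.8856158 − 1.8968459 = 231.9887699 u ≈ 231.98877 u (to 5 decimal places)

231.98877 u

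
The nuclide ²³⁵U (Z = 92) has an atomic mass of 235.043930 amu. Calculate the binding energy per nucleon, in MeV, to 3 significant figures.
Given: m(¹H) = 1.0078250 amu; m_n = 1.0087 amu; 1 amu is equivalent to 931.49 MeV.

7.61 MeV/nucleon

Z = 92, so N = A − Z = 235 − 92 = 143.
Total constituent mass: 92 × 1.0078250 + 143 × 1.0087 = 236.9640000 amu
The mass defect is 236.9640000 − 235.043930 = 1.9200700 amu.
Converting to energy: 1.9200700 amu × 931.49 MeV/amu = 1788.53 MeV
Dividing by A = 235 gives 7.611 MeV per nucleon.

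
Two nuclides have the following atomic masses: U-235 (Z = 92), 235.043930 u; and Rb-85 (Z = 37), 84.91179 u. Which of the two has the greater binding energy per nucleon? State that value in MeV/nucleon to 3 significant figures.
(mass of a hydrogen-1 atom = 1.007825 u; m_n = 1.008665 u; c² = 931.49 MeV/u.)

U-235: Σm = 92(1.007825) + 143(1.008665) = 236.958995 u; Δm = 1.915065 u; E_B = 1783.9 MeV; E_B/A = 7.591 MeV
Rb-85: Σm = 37(1.007825) + 48(1.008665) = 85.705445 u; Δm = 0.793655 u; E_B = 739.28 MeV; E_B/A = 8.697 MeV
Rb-85 has the higher binding energy per nucleon, so it is the more tightly bound nucleus.

Rb-85; 8.70 MeV/nucleon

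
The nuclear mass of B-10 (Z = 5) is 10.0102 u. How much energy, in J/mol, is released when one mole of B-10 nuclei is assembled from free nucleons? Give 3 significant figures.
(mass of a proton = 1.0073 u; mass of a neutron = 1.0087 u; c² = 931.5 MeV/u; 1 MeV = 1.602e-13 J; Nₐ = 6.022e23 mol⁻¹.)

6.27e+12 J/mol

Mass of separated nucleons = 5(1.0073) + 5(1.0087) = 5.0365 + 5.0435 = 10.0800 u
Mass defect Δm = 10.0800 − 10.0102 = 0.0698 u
Converting to energy: 0.0698 u × 931.5 MeV/u = 65.0187 MeV
Per nucleus in joules: 65.0187 MeV × 1.602e-13 J/MeV = 1.0416e-11 J
Per mole: 1.0416e-11 J × 6.022e23 mol⁻¹ = 6.2725e+12 J/mol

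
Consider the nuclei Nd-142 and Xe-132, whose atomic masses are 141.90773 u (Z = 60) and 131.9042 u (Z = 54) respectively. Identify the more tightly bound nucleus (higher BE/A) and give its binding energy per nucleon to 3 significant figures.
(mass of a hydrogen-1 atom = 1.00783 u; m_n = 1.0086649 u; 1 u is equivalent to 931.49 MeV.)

Xe-132; 8.43 MeV/nucleon

Nd-142: Σm = 60(1.00783) + 82(1.0086649) = 143.1803218 u; Δm = 1.2725918 u; E_B = 1185.4 MeV; E_B/A = 8.348 MeV
Xe-132: Σm = 54(1.00783) + 78(1.0086649) = 133.0986822 u; Δm = 1.1944822 u; E_B = 1112.6 MeV; E_B/A = 8.429 MeV
Xe-132 has the higher binding energy per nucleon, so it is the more tightly bound nucleus.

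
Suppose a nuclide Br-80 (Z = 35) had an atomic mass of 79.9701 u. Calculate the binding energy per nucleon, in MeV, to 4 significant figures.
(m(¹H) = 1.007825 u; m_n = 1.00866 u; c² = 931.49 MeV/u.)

8.075 MeV/nucleon

Z = 35, so N = A − Z = 80 − 35 = 45.
Σm = 35·m(¹H) + 45·m_n = 35.273875 + 45.38970 = 80.663575 u
Mass defect Δm = 80.663575 − 79.9701 = 0.693475 u
Converting to energy: 0.693475 u × 931.49 MeV/u = 645.965 MeV
Per nucleon: 645.965 / 80 = 8.075 MeV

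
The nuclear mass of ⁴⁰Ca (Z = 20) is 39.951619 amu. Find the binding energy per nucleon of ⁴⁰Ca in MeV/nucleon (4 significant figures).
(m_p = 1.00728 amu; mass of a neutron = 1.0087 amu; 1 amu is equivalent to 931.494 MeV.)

8.569 MeV/nucleon

With 20 protons and 20 neutrons (A = 40):
Total constituent mass: 20 × 1.00728 + 20 × 1.0087 = 40.31960 amu
Mass defect Δm = 40.31960 − 39.951619 = 0.367981 amu
E_B = 0.367981 × 931.494 = 342.772 MeV
BE/A = 342.772 MeV / 40 = 8.569 MeV/nucleon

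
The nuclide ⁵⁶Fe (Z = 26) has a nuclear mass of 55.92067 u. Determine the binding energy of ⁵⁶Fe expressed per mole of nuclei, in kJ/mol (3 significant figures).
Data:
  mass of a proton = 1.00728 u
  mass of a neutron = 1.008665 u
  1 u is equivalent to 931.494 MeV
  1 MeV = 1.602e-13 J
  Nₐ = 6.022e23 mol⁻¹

4.75e+10 kJ/mol

Mass of separated nucleons = 26(1.00728) + 30(1.008665) = 26.18928 + 30.259950 = 56.449230 u
Mass defect Δm = 56.449230 − 55.92067 = 0.528560 u
Binding energy = Δm·c² = 0.528560 × 931.494 MeV/u = 492.350 MeV
Per nucleus in joules: 492.350 MeV × 1.602e-13 J/MeV = 7.8874e-11 J
Per mole: 7.8874e-11 J × 6.022e23 mol⁻¹ = 4.7498e+13 J/mol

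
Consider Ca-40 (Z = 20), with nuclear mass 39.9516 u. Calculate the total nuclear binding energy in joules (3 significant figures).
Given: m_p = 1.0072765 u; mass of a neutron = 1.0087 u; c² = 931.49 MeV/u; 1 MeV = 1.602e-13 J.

5.49e-11 J

Σm = 20·m_p + 20·m_n = 20.1455300 + 20.1740 = 40.3195300 u
Δm = 40.3195300 − 39.9516 = 0.3679300 u
Binding energy = Δm·c² = 0.3679300 × 931.49 MeV/u = 342.723 MeV
In joules: 342.723 MeV × 1.602e-13 J/MeV = 5.4904e-11 J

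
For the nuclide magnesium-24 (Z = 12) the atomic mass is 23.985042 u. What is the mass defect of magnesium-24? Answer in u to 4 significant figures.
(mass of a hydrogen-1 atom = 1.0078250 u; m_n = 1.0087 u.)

Mass of separated nucleons = 12(1.0078250) + 12(1.0087) = 12.0939000 + 12.1044 = 24.1983000 u
Mass defect Δm = 24.1983000 − 23.985042 = 0.2132580 u

0.2133 u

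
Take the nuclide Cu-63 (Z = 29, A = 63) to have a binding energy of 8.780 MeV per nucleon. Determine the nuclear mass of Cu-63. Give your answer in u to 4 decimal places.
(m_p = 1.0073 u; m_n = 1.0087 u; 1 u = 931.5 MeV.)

62.9137 u

Total binding energy = 63 × 8.780 = 553.140 MeV
Mass defect = 553.140 MeV / (931.5 MeV/u) = 0.593816 u
Constituent mass = 29(1.0073) + 34(1.0087) = 63.5075 u
Nuclear mass = 63.5075 − 0.593816 = 62.913684 u ≈ 62.9137 u (to 4 decimal places)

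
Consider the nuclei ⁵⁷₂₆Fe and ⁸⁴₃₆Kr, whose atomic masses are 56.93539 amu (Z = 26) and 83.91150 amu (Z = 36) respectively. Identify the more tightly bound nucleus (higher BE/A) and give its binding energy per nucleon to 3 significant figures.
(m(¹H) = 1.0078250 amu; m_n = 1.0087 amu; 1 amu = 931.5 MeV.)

⁵⁷₂₆Fe: Σm = 26(1.0078250) + 31(1.0087) = 57.4731500 amu; Δm = 0.5377600 amu; E_B = 500.92 MeV; E_B/A = 8.788 MeV
⁸⁴₃₆Kr: Σm = 36(1.0078250) + 48(1.0087) = 84.6993000 amu; Δm = 0.7878000 amu; E_B = 733.84 MeV; E_B/A = 8.736 MeV
⁵⁷₂₆Fe has the higher binding energy per nucleon, so it is the more tightly bound nucleus.

⁵⁷₂₆Fe; 8.79 MeV/nucleon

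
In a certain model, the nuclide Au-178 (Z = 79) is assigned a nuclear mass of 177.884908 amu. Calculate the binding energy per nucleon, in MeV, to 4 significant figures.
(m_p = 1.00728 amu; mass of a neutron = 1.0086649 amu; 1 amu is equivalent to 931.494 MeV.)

With 79 protons and 99 neutrons (A = 178):
Total constituent mass: 79 × 1.00728 + 99 × 1.0086649 = 179.4329451 amu
The mass defect is 179.4329451 − 177.884908 = 1.5480371 amu.
Binding energy = Δm·c² = 1.5480371 × 931.494 MeV/amu = 1441.99 MeV
Per nucleon: 1441.99 / 178 = 8.101 MeV

8.101 MeV/nucleon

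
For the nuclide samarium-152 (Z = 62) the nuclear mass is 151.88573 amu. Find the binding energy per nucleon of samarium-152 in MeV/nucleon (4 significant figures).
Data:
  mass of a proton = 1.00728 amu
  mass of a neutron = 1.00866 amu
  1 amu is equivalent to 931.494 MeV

Σm = 62·m_p + 90·m_n = 62.45136 + 90.77940 = 153.23076 amu
Mass defect Δm = 153.23076 − 151.88573 = 1.34503 amu
E_B = 1.34503 × 931.494 = 1252.89 MeV
BE/A = 1252.89 MeV / 152 = 8.243 MeV/nucleon

8.243 MeV/nucleon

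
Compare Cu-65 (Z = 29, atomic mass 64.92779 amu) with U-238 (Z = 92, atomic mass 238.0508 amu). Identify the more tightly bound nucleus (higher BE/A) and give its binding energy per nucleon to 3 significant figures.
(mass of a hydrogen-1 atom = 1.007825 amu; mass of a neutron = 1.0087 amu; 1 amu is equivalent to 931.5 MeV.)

Cu-65; 8.78 MeV/nucleon

Cu-65: Σm = 29(1.007825) + 36(1.0087) = 65.540125 amu; Δm = 0.612335 amu; E_B = 570.39 MeV; E_B/A = 8.775 MeV
U-238: Σm = 92(1.007825) + 146(1.0087) = 239.990100 amu; Δm = 1.939300 amu; E_B = 1806.5 MeV; E_B/A = 7.590 MeV
Cu-65 has the higher binding energy per nucleon, so it is the more tightly bound nucleus.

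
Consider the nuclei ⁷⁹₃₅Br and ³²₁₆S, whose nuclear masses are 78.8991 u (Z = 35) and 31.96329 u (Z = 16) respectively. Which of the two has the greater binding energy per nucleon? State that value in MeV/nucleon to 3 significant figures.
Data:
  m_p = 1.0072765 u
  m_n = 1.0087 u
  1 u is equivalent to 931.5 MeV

⁷⁹₃₅Br; 8.71 MeV/nucleon

⁷⁹₃₅Br: Σm = 35(1.0072765) + 44(1.0087) = 79.6374775 u; Δm = 0.7383775 u; E_B = 687.80 MeV; E_B/A = 8.706 MeV
³²₁₆S: Σm = 16(1.0072765) + 16(1.0087) = 32.2556240 u; Δm = 0.2923340 u; E_B = 272.31 MeV; E_B/A = 8.510 MeV
⁷⁹₃₅Br has the higher binding energy per nucleon, so it is the more tightly bound nucleus.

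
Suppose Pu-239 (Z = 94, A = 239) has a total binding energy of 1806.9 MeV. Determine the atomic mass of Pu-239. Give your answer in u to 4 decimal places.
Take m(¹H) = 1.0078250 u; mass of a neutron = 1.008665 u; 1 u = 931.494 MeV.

239.0522 u

Mass defect = 1806.9 MeV / (931.494 MeV/u) = 1.939787 u
Constituent mass = 94(1.0078250) + 145(1.008665) = 240.9919750 u
Atomic mass = 240.9919750 − 1.939787 = 239.0521880 u ≈ 239.0522 u (to 4 decimal places)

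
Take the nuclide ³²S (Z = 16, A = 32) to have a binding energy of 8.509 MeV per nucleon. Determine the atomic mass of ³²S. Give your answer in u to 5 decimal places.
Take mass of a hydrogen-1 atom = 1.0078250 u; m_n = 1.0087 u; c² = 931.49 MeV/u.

Total binding energy = 32 × 8.509 = 272.288 MeV
Mass defect = 272.288 MeV / (931.49 MeV/u) = 0.2923145 u
Constituent mass = 16(1.0078250) + 16(1.0087) = 32.2644000 u
Atomic mass = 32.2644000 − 0.2923145 = 31.9720855 u ≈ 31.97209 u (to 5 decimal places)

31.97209 u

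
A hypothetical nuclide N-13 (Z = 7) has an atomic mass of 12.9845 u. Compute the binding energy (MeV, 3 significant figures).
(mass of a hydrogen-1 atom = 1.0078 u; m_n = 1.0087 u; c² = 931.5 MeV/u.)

Z = 7, so N = A − Z = 13 − 7 = 6.
Σm = 7·m(¹H) + 6·m_n = 7.0546 + 6.0522 = 13.1068 u
Mass defect Δm = 13.1068 − 12.9845 = 0.1223 u
Converting to energy: 0.1223 u × 931.5 MeV/u = 113.922 MeV

114 MeV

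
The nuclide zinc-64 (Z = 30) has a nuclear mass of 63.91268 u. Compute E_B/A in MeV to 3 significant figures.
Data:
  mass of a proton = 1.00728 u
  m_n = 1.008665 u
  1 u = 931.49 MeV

With 30 protons and 34 neutrons (A = 64):
Total constituent mass: 30 × 1.00728 + 34 × 1.008665 = 64.513010 u
Δm = 64.513010 − 63.91268 = 0.600330 u
E_B = 0.600330 × 931.49 = 559.201 MeV
Per nucleon: 559.201 / 64 = 8.738 MeV

8.74 MeV/nucleon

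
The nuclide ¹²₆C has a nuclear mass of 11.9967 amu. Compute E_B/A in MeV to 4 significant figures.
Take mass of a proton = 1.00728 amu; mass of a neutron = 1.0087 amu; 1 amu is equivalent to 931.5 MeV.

Σm = 6·m_p + 6·m_n = 6.04368 + 6.0522 = 12.09588 amu
Δm = 12.09588 − 11.9967 = 0.09918 amu
E_B = 0.09918 × 931.5 = 92.3862 MeV
BE/A = 92.3862 MeV / 12 = 7.699 MeV/nucleon

7.699 MeV/nucleon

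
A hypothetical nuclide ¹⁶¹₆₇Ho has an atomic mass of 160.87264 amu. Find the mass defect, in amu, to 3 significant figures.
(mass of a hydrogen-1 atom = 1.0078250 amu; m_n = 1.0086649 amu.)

1.47 amu

With 67 protons and 94 neutrons (A = 161):
Mass of separated nucleons = 67(1.0078250) + 94(1.0086649) = 67.5242750 + 94.8145006 = 162.3387756 amu
The mass defect is 162.3387756 − 160.87264 = 1.4661356 amu.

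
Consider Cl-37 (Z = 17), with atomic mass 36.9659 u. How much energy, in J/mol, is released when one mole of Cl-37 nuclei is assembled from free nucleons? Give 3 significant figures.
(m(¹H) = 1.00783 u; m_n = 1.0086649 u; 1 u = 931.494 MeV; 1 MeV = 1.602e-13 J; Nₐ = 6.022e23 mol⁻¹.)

3.06e+13 J/mol

Σm = 17·m(¹H) + 20·m_n = 17.13311 + 20.1732980 = 37.3064080 u
The mass defect is 37.3064080 − 36.9659 = 0.3405080 u.
Binding energy = Δm·c² = 0.3405080 × 931.494 MeV/u = 317.181 MeV
Per nucleus in joules: 317.181 MeV × 1.602e-13 J/MeV = 5.0812e-11 J
Per mole: 5.0812e-11 J × 6.022e23 mol⁻¹ = 3.0599e+13 J/mol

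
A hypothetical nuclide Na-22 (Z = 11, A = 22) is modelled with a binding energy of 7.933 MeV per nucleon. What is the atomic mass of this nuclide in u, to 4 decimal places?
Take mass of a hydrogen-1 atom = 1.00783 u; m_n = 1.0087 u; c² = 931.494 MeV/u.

21.9945 u

Total binding energy = 22 × 7.933 = 174.526 MeV
Mass defect = 174.526 MeV / (931.494 MeV/u) = 0.187361 u
Constituent mass = 11(1.00783) + 11(1.0087) = 22.18183 u
Atomic mass = 22.18183 − 0.187361 = 21.994469 u ≈ 21.9945 u (to 4 decimal places)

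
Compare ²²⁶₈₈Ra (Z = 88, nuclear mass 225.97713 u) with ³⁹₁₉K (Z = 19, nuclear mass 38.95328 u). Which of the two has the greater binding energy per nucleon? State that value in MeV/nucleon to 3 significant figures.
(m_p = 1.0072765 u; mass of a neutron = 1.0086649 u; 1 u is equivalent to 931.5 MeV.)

³⁹₁₉K; 8.56 MeV/nucleon

²²⁶₈₈Ra: Σm = 88(1.0072765) + 138(1.0086649) = 227.8360882 u; Δm = 1.8589582 u; E_B = 1731.6 MeV; E_B/A = 7.662 MeV
³⁹₁₉K: Σm = 19(1.0072765) + 20(1.0086649) = 39.3115515 u; Δm = 0.3582715 u; E_B = 333.73 MeV; E_B/A = 8.557 MeV
³⁹₁₉K has the higher binding energy per nucleon, so it is the more tightly bound nucleus.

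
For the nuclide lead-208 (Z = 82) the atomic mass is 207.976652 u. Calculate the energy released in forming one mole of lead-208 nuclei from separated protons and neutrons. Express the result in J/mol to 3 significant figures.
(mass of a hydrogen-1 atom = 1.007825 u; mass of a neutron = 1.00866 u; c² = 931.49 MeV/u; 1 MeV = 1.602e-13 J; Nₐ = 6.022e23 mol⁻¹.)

1.58e+14 J/mol

Z = 82, so N = A − Z = 208 − 82 = 126.
Σm = 82·m(¹H) + 126·m_n = 82.641650 + 127.09116 = 209.732810 u
Δm = 209.732810 − 207.976652 = 1.756158 u
Converting to energy: 1.756158 u × 931.49 MeV/u = 1635.84 MeV
Per nucleus in joules: 1635.84 MeV × 1.602e-13 J/MeV = 2.6206e-10 J
Per mole: 2.6206e-10 J × 6.022e23 mol⁻¹ = 1.5781e+14 J/mol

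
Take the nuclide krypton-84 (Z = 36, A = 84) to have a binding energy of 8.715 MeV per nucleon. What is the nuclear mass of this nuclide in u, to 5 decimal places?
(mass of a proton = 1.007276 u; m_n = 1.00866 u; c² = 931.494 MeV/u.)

Total binding energy = 84 × 8.715 = 732.060 MeV
Mass defect = 732.060 MeV / (931.494 MeV/u) = 0.7858988 u
Constituent mass = 36(1.007276) + 48(1.00866) = 84.677616 u
Nuclear mass = 84.677616 − 0.7858988 = 83.8917172 u ≈ 83.89172 u (to 5 decimal places)

83.89172 u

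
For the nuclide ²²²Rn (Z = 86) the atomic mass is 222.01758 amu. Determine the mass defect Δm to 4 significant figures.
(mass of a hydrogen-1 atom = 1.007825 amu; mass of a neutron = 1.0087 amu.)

Z = 86, so N = A − Z = 222 − 86 = 136.
Total constituent mass: 86 × 1.007825 + 136 × 1.0087 = 223.856150 amu
Δm = 223.856150 − 222.01758 = 1.838570 amu

1.839 amu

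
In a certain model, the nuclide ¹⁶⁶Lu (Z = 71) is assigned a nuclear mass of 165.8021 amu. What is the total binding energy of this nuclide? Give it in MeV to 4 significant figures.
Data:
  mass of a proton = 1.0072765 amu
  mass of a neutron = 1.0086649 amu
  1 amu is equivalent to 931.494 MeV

With 71 protons and 95 neutrons (A = 166):
Total constituent mass: 71 × 1.0072765 + 95 × 1.0086649 = 167.3397970 amu
The mass defect is 167.3397970 − 165.8021 = 1.5376970 amu.
E_B = 1.5376970 × 931.494 = 1432.36 MeV

1432 MeV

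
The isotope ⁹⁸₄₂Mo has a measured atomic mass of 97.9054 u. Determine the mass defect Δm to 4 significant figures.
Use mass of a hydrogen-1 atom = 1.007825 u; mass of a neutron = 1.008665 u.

0.9085 u

Total constituent mass: 42 × 1.007825 + 56 × 1.008665 = 98.813890 u
The mass defect is 98.813890 − 97.9054 = 0.908490 u.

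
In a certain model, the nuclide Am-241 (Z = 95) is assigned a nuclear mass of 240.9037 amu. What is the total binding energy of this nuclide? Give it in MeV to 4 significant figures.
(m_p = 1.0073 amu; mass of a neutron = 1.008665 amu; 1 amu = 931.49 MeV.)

1914 MeV

Σm = 95·m_p + 146·m_n = 95.6935 + 147.265090 = 242.958590 amu
The mass defect is 242.958590 − 240.9037 = 2.054890 amu.
E_B = 2.054890 × 931.49 = 1914.11 MeV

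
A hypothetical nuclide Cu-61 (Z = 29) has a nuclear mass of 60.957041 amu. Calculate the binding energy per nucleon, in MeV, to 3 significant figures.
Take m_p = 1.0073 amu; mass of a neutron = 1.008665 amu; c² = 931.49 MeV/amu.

8.12 MeV/nucleon

Total constituent mass: 29 × 1.0073 + 32 × 1.008665 = 61.488980 amu
Δm = 61.488980 − 60.957041 = 0.531939 amu
E_B = 0.531939 × 931.49 = 495.496 MeV
BE/A = 495.496 MeV / 61 = 8.123 MeV/nucleon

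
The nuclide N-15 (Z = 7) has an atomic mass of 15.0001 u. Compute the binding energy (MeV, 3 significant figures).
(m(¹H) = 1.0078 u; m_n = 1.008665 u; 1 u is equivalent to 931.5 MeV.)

With 7 protons and 8 neutrons (A = 15):
Total constituent mass: 7 × 1.0078 + 8 × 1.008665 = 15.123920 u
The mass defect is 15.123920 − 15.0001 = 0.123820 u.
Binding energy = Δm·c² = 0.123820 × 931.5 MeV/u = 115.338 MeV

115 MeV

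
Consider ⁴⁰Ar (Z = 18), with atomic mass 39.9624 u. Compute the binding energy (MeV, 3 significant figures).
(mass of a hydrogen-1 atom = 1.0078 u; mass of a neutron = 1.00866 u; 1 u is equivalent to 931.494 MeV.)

343 MeV

The nucleus contains 18 protons and 40 − 18 = 22 neutrons.
Mass of separated nucleons = 18(1.0078) + 22(1.00866) = 18.1404 + 22.19052 = 40.33092 u
Mass defect Δm = 40.33092 − 39.9624 = 0.36852 u
Binding energy = Δm·c² = 0.36852 × 931.494 MeV/u = 343.274 MeV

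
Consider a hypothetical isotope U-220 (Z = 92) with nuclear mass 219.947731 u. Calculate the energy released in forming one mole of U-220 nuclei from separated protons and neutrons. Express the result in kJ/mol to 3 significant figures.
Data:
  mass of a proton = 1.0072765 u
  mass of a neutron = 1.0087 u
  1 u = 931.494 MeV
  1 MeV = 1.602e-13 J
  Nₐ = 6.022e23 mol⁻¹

With 92 protons and 128 neutrons (A = 220):
Σm = 92·m_p + 128·m_n = 92.6694380 + 129.1136 = 221.7830380 u
Mass defect Δm = 221.7830380 − 219.947731 = 1.8353070 u
Binding energy = Δm·c² = 1.8353070 × 931.494 MeV/u = 1709.58 MeV
Per nucleus in joules: 1709.58 MeV × 1.602e-13 J/MeV = 2.7387e-10 J
Per mole: 2.7387e-10 J × 6.022e23 mol⁻¹ = 1.6492e+14 J/mol

1.65e+11 kJ/mol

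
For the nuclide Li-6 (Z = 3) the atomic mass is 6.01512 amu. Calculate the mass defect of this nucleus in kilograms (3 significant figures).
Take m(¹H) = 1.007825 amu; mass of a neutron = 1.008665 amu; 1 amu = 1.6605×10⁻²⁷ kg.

5.70e-29 kg

With 3 protons and 3 neutrons (A = 6):
Mass of separated nucleons = 3(1.007825) + 3(1.008665) = 3.023475 + 3.025995 = 6.049470 amu
Mass defect Δm = 6.049470 − 6.01512 = 0.034350 amu
In SI units: 0.034350 amu × 1.6605×10⁻²⁷ kg/amu = 5.7038e-29 kg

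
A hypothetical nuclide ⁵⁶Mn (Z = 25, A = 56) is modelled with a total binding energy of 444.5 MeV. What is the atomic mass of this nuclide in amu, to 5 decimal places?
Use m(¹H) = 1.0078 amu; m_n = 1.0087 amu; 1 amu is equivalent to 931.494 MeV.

Mass defect = 444.5 MeV / (931.494 MeV/amu) = 0.4771904 amu
Constituent mass = 25(1.0078) + 31(1.0087) = 56.4647 amu
Atomic mass = 56.4647 − 0.4771904 = 55.9875096 amu ≈ 55.98751 amu (to 5 decimal places)

55.98751 amu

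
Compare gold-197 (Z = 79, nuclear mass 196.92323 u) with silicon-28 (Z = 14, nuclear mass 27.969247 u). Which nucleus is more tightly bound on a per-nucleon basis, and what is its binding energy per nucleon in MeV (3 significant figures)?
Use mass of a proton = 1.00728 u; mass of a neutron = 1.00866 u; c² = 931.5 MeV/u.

gold-197: Σm = 79(1.00728) + 118(1.00866) = 198.59700 u; Δm = 1.67377 u; E_B = 1559.1 MeV; E_B/A = 7.914 MeV
silicon-28: Σm = 14(1.00728) + 14(1.00866) = 28.22316 u; Δm = 0.253913 u; E_B = 236.52 MeV; E_B/A = 8.447 MeV
silicon-28 has the higher binding energy per nucleon, so it is the more tightly bound nucleus.

silicon-28; 8.45 MeV/nucleon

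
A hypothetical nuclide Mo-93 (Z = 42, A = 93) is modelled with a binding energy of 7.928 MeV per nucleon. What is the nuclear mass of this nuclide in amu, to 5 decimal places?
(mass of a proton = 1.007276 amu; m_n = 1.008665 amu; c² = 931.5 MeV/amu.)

Total binding energy = 93 × 7.928 = 737.304 MeV
Mass defect = 737.304 MeV / (931.5 MeV/amu) = 0.7915233 amu
Constituent mass = 42(1.007276) + 51(1.008665) = 93.747507 amu
Nuclear mass = 93.747507 − 0.7915233 = 92.9559837 amu ≈ 92.95598 amu (to 5 decimal places)

92.95598 amu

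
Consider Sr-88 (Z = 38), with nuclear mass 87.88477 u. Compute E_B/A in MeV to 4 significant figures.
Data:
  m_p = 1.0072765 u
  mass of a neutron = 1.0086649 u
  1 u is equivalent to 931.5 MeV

Z = 38, so N = A − Z = 88 − 38 = 50.
Σm = 38·m_p + 50·m_n = 38.2765070 + 50.4332450 = 88.7097520 u
The mass defect is 88.7097520 − 87.88477 = 0.8249820 u.
Converting to energy: 0.8249820 u × 931.5 MeV/u = 768.471 MeV
Per nucleon: 768.471 / 88 = 8.733 MeV

8.733 MeV/nucleon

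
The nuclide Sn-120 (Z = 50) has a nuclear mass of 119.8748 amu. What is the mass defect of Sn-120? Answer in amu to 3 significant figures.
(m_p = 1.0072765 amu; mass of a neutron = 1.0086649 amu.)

1.10 amu

Z = 50, so N = A − Z = 120 − 50 = 70.
Total constituent mass: 50 × 1.0072765 + 70 × 1.0086649 = 120.9703680 amu
Δm = 120.9703680 − 119.8748 = 1.0955680 amu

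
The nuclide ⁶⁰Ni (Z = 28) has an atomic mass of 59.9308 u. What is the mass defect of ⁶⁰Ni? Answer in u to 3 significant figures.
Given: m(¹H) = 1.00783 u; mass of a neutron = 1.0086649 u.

Mass of separated nucleons = 28(1.00783) + 32(1.0086649) = 28.21924 + 32.2772768 = 60.4965168 u
The mass defect is 60.4965168 − 59.9308 = 0.5657168 u.

0.566 u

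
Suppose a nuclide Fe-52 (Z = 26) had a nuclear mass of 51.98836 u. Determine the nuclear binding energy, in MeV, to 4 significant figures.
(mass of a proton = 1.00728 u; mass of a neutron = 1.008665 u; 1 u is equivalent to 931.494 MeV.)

Z = 26, so N = A − Z = 52 − 26 = 26.
Total constituent mass: 26 × 1.00728 + 26 × 1.008665 = 52.414570 u
Δm = 52.414570 − 51.98836 = 0.426210 u
Converting to energy: 0.426210 u × 931.494 MeV/u = 397.012 MeV

397.0 MeV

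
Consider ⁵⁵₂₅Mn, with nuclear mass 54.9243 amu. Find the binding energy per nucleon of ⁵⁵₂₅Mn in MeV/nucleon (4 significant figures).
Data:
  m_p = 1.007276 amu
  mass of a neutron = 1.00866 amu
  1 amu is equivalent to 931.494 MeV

Σm = 25·m_p + 30·m_n = 25.181900 + 30.25980 = 55.441700 amu
Δm = 55.441700 − 54.9243 = 0.517400 amu
Binding energy = Δm·c² = 0.517400 × 931.494 MeV/amu = 481.955 MeV
Dividing by A = 55 gives 8.763 MeV per nucleon.

8.763 MeV/nucleon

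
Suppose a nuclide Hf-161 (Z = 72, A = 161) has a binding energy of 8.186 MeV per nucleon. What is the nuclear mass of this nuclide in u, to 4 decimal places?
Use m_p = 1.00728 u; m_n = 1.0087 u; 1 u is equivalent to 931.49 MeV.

Total binding energy = 161 × 8.186 = 1317.946 MeV
Mass defect = 1317.946 MeV / (931.49 MeV/u) = 1.414879 u
Constituent mass = 72(1.00728) + 89(1.0087) = 162.29846 u
Nuclear mass = 162.29846 − 1.414879 = 160.883581 u ≈ 160.8836 u (to 4 decimal places)

160.8836 u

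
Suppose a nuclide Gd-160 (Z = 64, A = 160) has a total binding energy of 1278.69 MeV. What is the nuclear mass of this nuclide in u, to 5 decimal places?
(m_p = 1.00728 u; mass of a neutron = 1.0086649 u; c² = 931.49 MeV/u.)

159.92501 u

Mass defect = 1278.69 MeV / (931.49 MeV/u) = 1.3727362 u
Constituent mass = 64(1.00728) + 96(1.0086649) = 161.2977504 u
Nuclear mass = 161.2977504 − 1.3727362 = 159.9250142 u ≈ 159.92501 u (to 5 decimal places)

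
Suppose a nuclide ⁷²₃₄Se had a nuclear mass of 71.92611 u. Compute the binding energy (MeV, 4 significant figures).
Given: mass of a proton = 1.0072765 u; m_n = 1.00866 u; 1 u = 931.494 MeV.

With 34 protons and 38 neutrons (A = 72):
Σm = 34·m_p + 38·m_n = 34.2474010 + 38.32908 = 72.5764810 u
The mass defect is 72.5764810 − 71.92611 = 0.6503710 u.
E_B = 0.6503710 × 931.494 = 605.817 MeV

605.8 MeV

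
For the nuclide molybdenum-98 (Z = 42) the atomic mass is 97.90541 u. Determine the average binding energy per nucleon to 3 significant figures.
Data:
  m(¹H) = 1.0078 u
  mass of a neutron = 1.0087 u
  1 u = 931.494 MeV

8.64 MeV/nucleon

Z = 42, so N = A − Z = 98 − 42 = 56.
Total constituent mass: 42 × 1.0078 + 56 × 1.0087 = 98.8148 u
The mass defect is 98.8148 − 97.90541 = 0.90939 u.
E_B = 0.90939 × 931.494 = 847.091 MeV
Dividing by A = 98 gives 8.644 MeV per nucleon.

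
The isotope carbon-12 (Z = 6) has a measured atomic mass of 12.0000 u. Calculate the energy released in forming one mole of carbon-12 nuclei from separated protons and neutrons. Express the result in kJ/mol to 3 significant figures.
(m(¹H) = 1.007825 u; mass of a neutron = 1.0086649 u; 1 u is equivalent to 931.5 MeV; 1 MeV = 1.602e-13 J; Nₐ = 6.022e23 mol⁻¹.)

Mass of separated nucleons = 6(1.007825) + 6(1.0086649) = 6.046950 + 6.0519894 = 12.0989394 u
The mass defect is 12.0989394 − 12.0000 = 0.0989394 u.
E_B = 0.0989394 × 931.5 = 92.1621 MeV
Per nucleus in joules: 92.1621 MeV × 1.602e-13 J/MeV = 1.4764e-11 J
Per mole: 1.4764e-11 J × 6.022e23 mol⁻¹ = 8.8909e+12 J/mol

8.89e+09 kJ/mol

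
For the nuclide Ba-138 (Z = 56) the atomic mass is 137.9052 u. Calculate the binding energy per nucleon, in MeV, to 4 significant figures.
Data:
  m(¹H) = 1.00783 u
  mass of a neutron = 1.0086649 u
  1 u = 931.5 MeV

8.396 MeV/nucleon

Mass of separated nucleons = 56(1.00783) + 82(1.0086649) = 56.43848 + 82.7105218 = 139.1490018 u
Δm = 139.1490018 − 137.9052 = 1.2438018 u
Binding energy = Δm·c² = 1.2438018 × 931.5 MeV/u = 1158.60 MeV
BE/A = 1158.60 MeV / 138 = 8.396 MeV/nucleon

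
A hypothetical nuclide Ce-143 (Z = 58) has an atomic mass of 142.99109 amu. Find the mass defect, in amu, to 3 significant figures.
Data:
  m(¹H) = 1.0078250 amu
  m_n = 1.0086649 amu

1.20 amu

Z = 58, so N = A − Z = 143 − 58 = 85.
Mass of separated nucleons = 58(1.0078250) + 85(1.0086649) = 58.4538500 + 85.7365165 = 144.1903665 amu
The mass defect is 144.1903665 − 142.99109 = 1.1992765 amu.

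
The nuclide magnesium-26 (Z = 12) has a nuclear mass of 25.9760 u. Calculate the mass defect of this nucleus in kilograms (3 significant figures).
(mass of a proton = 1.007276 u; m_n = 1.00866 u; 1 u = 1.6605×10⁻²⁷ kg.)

Z = 12, so N = A − Z = 26 − 12 = 14.
Mass of separated nucleons = 12(1.007276) + 14(1.00866) = 12.087312 + 14.12124 = 26.208552 u
The mass defect is 26.208552 − 25.9760 = 0.232552 u.
In SI units: 0.232552 u × 1.6605×10⁻²⁷ kg/u = 3.8615e-28 kg

3.86e-28 kg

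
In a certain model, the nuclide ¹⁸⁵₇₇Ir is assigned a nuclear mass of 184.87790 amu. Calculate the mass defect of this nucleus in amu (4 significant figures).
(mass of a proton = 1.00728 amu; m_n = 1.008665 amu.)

1.618 amu

Total constituent mass: 77 × 1.00728 + 108 × 1.008665 = 186.496380 amu
Δm = 186.496380 − 184.87790 = 1.618480 amu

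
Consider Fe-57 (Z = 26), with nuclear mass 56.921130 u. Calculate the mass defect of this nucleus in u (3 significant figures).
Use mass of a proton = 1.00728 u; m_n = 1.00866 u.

The nucleus contains 26 protons and 57 − 26 = 31 neutrons.
Σm = 26·m_p + 31·m_n = 26.18928 + 31.26846 = 57.45774 u
Mass defect Δm = 57.45774 − 56.921130 = 0.536610 u

0.537 u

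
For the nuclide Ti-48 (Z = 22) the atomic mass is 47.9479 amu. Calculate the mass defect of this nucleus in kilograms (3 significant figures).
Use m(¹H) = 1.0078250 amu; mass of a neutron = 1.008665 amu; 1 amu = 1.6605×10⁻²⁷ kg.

Total constituent mass: 22 × 1.0078250 + 26 × 1.008665 = 48.3974400 amu
The mass defect is 48.3974400 − 47.9479 = 0.4495400 amu.
In SI units: 0.4495400 amu × 1.6605×10⁻²⁷ kg/amu = 7.4646e-28 kg

7.46e-28 kg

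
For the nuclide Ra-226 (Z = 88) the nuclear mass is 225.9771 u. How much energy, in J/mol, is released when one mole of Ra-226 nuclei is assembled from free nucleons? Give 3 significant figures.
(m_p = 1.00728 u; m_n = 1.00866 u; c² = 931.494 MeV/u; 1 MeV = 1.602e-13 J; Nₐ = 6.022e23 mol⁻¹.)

Σm = 88·m_p + 138·m_n = 88.64064 + 139.19508 = 227.83572 u
Mass defect Δm = 227.83572 − 225.9771 = 1.85862 u
E_B = 1.85862 × 931.494 = 1731.29 MeV
Per nucleus in joules: 1731.29 MeV × 1.602e-13 J/MeV = 2.7735e-10 J
Per mole: 2.7735e-10 J × 6.022e23 mol⁻¹ = 1.6702e+14 J/mol

1.67e+14 J/mol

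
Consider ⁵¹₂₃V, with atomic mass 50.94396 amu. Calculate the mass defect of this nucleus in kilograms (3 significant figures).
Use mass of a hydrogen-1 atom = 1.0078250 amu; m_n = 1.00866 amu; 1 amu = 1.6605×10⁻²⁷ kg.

Mass of separated nucleons = 23(1.0078250) + 28(1.00866) = 23.1799750 + 28.24248 = 51.4224550 amu
The mass defect is 51.4224550 − 50.94396 = 0.4784950 amu.
In SI units: 0.4784950 amu × 1.6605×10⁻²⁷ kg/amu = 7.9454e-28 kg

7.95e-28 kg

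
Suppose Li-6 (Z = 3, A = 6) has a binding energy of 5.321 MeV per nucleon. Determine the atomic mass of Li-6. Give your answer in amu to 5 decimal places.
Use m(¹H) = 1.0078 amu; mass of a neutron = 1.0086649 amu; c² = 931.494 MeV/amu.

6.01512 amu

Total binding energy = 6 × 5.321 = 31.926 MeV
Mass defect = 31.926 MeV / (931.494 MeV/amu) = 0.0342740 amu
Constituent mass = 3(1.0078) + 3(1.0086649) = 6.0493947 amu
Atomic mass = 6.0493947 − 0.0342740 = 6.0151207 amu ≈ 6.01512 amu (to 5 decimal places)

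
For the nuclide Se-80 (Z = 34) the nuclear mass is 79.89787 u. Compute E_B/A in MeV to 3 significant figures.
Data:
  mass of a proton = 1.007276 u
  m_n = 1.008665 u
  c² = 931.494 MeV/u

With 34 protons and 46 neutrons (A = 80):
Σm = 34·m_p + 46·m_n = 34.247384 + 46.398590 = 80.645974 u
The mass defect is 80.645974 − 79.89787 = 0.748104 u.
Binding energy = Δm·c² = 0.748104 × 931.494 MeV/u = 696.854 MeV
BE/A = 696.854 MeV / 80 = 8.711 MeV/nucleon

8.71 MeV/nucleon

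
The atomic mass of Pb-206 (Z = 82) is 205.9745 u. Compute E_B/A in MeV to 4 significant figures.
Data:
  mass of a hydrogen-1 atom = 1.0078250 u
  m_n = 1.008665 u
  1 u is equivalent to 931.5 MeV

The nucleus contains 82 protons and 206 − 82 = 124 neutrons.
Σm = 82·m(¹H) + 124·m_n = 82.6416500 + 125.074460 = 207.7161100 u
Δm = 207.7161100 − 205.9745 = 1.7416100 u
E_B = 1.7416100 × 931.5 = 1622.31 MeV
Dividing by A = 206 gives 7.875 MeV per nucleon.

7.875 MeV/nucleon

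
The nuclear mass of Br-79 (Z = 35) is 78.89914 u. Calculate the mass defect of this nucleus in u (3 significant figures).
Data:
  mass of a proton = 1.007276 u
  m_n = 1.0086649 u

0.737 u

Mass of separated nucleons = 35(1.007276) + 44(1.0086649) = 35.254660 + 44.3812556 = 79.6359156 u
Δm = 79.6359156 − 78.89914 = 0.7367756 u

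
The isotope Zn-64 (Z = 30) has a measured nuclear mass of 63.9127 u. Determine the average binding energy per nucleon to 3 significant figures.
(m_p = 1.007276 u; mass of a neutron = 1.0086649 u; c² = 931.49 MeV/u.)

Z = 30, so N = A − Z = 64 − 30 = 34.
Σm = 30·m_p + 34·m_n = 30.218280 + 34.2946066 = 64.5128866 u
Δm = 64.5128866 − 63.9127 = 0.6001866 u
E_B = 0.6001866 × 931.49 = 559.068 MeV
BE/A = 559.068 MeV / 64 = 8.735 MeV/nucleon

8.74 MeV/nucleon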